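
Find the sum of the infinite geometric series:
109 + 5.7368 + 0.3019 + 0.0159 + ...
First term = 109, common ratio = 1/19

For |r| < 1, S = a / (1 - r)
S = 109 / (1 - (1/19))
S = 109 / (18/19)
S = 2071/18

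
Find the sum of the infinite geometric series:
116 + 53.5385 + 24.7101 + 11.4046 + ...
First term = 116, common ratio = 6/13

For |r| < 1, S = a / (1 - r)
S = 116 / (1 - (6/13))
S = 116 / (7/13)
S = 1508/7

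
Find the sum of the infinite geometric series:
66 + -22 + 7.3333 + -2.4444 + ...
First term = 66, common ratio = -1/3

For |r| < 1, S = a / (1 - r)
S = 66 / (1 - (-1/3))
S = 66 / (4/3)
S = 99/2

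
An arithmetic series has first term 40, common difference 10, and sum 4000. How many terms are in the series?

Using S = n/2 × [2a + (n-1)d]
4000 = n/2 × [2(40) + (n-1)(10)]
4000 = n/2 × [80 + 10n - 10]
8000 = n × [70 + 10n]
10n² + (70)n - 8000 = 0
Discriminant: Δ = (70)² - 4(10)(-8000) = 4900 + 320000 = 324900
√Δ = 570
n = [-(70) + √Δ] / (2·10) = (-70 + 570) / 20 = 500 / 20 = 25
(The negative root is discarded since n must be a positive integer.)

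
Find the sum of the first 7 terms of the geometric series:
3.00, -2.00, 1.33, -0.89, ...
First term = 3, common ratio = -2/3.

Sₙ = a(1 - rⁿ) / (1 - r)
S_7 = 3(1 - (-2/3)^7) / (1 - (-2/3))
S_7 = 3(1 - (-128/2187)) / (5/3)
S_7 = 463/243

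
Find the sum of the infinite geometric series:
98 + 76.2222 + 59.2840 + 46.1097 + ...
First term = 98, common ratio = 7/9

For |r| < 1, S = a / (1 - r)
S = 98 / (1 - (7/9))
S = 98 / (2/9)
S = 441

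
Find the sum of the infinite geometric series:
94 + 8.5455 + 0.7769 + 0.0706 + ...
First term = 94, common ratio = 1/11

For |r| < 1, S = a / (1 - r)
S = 94 / (1 - (1/11))
S = 94 / (10/11)
S = 517/5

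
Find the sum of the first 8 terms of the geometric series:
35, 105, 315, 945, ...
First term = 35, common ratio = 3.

Sₙ = a(1 - rⁿ) / (1 - r)
S_8 = 35(1 - 3^8) / (1 - 3)
S_8 = 35(1 - 6561) / (-2)
S_8 = 114800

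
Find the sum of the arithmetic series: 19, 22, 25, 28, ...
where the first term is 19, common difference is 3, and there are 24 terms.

Sₙ = n/2 × (first + last)
Last term = a + (n-1)d = 19 + (24-1)×3 = 88
S_24 = 24/2 × (19 + 88)
S_24 = 24/2 × 107 = 1284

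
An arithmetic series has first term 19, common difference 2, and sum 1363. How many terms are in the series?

Using S = n/2 × [2a + (n-1)d]
1363 = n/2 × [2(19) + (n-1)(2)]
1363 = n/2 × [38 + 2n - 2]
2726 = n × [36 + 2n]
2n² + (36)n - 2726 = 0
Discriminant: Δ = (36)² - 4(2)(-2726) = 1296 + 21808 = 23104
√Δ = 152
n = [-(36) + √Δ] / (2·2) = (-36 + 152) / 4 = 116 / 4 = 29
(The negative root is discarded since n must be a positive integer.)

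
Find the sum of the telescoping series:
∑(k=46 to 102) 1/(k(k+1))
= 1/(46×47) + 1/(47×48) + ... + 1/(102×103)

Partial fractions: 1/(k(k+1)) = 1/k - 1/(k+1)
The series telescopes:
= (1/46 - 1/47) + (1/47 - 1/48) + ... + (1/102 - 1/103)
= 1/46 - 1/103
= 57/4738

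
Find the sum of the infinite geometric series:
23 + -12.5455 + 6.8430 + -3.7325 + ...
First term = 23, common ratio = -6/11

For |r| < 1, S = a / (1 - r)
S = 23 / (1 - (-6/11))
S = 23 / (17/11)
S = 253/17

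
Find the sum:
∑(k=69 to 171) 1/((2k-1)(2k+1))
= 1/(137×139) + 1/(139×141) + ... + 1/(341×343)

Partial fractions: 1/((2k-1)(2k+1)) = (1/2)[1/(2k-1) - 1/(2k+1)]
The series telescopes:
= (1/2)[1/137 - 1/343]
= 103/46991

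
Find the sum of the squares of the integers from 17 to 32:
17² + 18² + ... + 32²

Use ∑_{k=1}^{n} k² = n(n+1)(2n+1)/6, then subtract the first 16 terms.
∑_{k=1}^{32} k² = 32×33×65/6 = 11440
∑_{k=1}^{16} k² = 16×17×33/6 = 1496
∑_{k=17}^{32} k² = 11440 - 1496 = 9944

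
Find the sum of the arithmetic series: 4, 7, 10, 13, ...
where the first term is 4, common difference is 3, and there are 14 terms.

Sₙ = n/2 × (first + last)
Last term = a + (n-1)d = 4 + (14-1)×3 = 43
S_14 = 14/2 × (4 + 43)
S_14 = 14/2 × 47 = 329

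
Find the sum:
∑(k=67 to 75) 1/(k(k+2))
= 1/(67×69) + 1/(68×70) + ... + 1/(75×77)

Partial fractions: 1/(k(k+2)) = (1/2)[1/k - 1/(k+2)]
Telescoping leaves the first two and last two terms:
= (1/2)[1/67 + 1/68 - 1/76 - 1/77]
= 11619/6665428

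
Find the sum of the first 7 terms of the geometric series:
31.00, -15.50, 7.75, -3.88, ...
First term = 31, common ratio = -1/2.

Sₙ = a(1 - rⁿ) / (1 - r)
S_7 = 31(1 - (-1/2)^7) / (1 - (-1/2))
S_7 = 31(1 - (-1/128)) / (3/2)
S_7 = 1333/64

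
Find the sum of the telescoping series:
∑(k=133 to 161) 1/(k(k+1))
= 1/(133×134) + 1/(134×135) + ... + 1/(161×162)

Partial fractions: 1/(k(k+1)) = 1/k - 1/(k+1)
The series telescopes:
= (1/133 - 1/134) + (1/134 - 1/135) + ... + (1/161 - 1/162)
= 1/133 - 1/162
= 29/21546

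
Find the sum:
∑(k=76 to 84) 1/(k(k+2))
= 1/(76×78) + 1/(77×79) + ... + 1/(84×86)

Partial fractions: 1/(k(k+2)) = (1/2)[1/k - 1/(k+2)]
Telescoping leaves the first two and last two terms:
= (1/2)[1/76 + 1/77 - 1/85 - 1/86]
= 58869/42778120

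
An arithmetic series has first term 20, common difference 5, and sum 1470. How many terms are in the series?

Using S = n/2 × [2a + (n-1)d]
1470 = n/2 × [2(20) + (n-1)(5)]
1470 = n/2 × [40 + 5n - 5]
2940 = n × [35 + 5n]
5n² + (35)n - 2940 = 0
Discriminant: Δ = (35)² - 4(5)(-2940) = 1225 + 58800 = 60025
√Δ = 245
n = [-(35) + √Δ] / (2·5) = (-35 + 245) / 10 = 210 / 10 = 21
(The negative root is discarded since n must be a positive integer.)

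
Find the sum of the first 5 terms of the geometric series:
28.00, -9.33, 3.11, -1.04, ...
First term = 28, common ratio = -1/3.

Sₙ = a(1 - rⁿ) / (1 - r)
S_5 = 28(1 - (-1/3)^5) / (1 - (-1/3))
S_5 = 28(1 - (-1/243)) / (4/3)
S_5 = 1708/81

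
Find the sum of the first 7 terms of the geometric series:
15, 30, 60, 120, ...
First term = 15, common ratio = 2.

Sₙ = a(1 - rⁿ) / (1 - r)
S_7 = 15(1 - 2^7) / (1 - 2)
S_7 = 15(1 - 128) / (-1)
S_7 = 1905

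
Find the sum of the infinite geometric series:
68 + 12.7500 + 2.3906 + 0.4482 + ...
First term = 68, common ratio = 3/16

For |r| < 1, S = a / (1 - r)
S = 68 / (1 - (3/16))
S = 68 / (13/16)
S = 1088/13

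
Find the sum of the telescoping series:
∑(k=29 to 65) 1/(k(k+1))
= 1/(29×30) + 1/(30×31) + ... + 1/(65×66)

Partial fractions: 1/(k(k+1)) = 1/k - 1/(k+1)
The series telescopes:
= (1/29 - 1/30) + (1/30 - 1/31) + ... + (1/65 - 1/66)
= 1/29 - 1/66
= 37/1914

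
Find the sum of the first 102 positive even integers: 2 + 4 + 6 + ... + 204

Sum of first n even numbers = n(n+1)
= 102×103
= 10506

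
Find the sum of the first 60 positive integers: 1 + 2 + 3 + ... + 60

Formula: ∑k = n(n+1)/2
= 60×61/2
= 3660/2
= 1830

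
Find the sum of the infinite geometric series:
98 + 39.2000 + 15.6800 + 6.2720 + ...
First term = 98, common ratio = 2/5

For |r| < 1, S = a / (1 - r)
S = 98 / (1 - (2/5))
S = 98 / (3/5)
S = 490/3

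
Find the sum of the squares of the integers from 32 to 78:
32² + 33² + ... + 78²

Use ∑_{k=1}^{n} k² = n(n+1)(2n+1)/6, then subtract the first 31 terms.
∑_{k=1}^{78} k² = 78×79×157/6 = 161239
∑_{k=1}^{31} k² = 31×32×63/6 = 10416
∑_{k=32}^{78} k² = 161239 - 10416 = 150823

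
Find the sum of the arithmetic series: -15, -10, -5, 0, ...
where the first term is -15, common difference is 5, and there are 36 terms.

Sₙ = n/2 × (first + last)
Last term = a + (n-1)d = -15 + (36-1)×5 = 160
S_36 = 36/2 × (-15 + 160)
S_36 = 36/2 × 145 = 2610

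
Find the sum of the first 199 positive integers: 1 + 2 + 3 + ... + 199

Formula: ∑k = n(n+1)/2
= 199×200/2
= 39800/2
= 19900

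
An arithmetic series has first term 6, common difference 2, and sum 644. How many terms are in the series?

Using S = n/2 × [2a + (n-1)d]
644 = n/2 × [2(6) + (n-1)(2)]
644 = n/2 × [12 + 2n - 2]
1288 = n × [10 + 2n]
2n² + (10)n - 1288 = 0
Discriminant: Δ = (10)² - 4(2)(-1288) = 100 + 10304 = 10404
√Δ = 102
n = [-(10) + √Δ] / (2·2) = (-10 + 102) / 4 = 92 / 4 = 23
(The negative root is discarded since n must be a positive integer.)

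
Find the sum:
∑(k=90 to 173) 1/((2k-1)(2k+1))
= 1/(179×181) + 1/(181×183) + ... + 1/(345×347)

Partial fractions: 1/((2k-1)(2k+1)) = (1/2)[1/(2k-1) - 1/(2k+1)]
The series telescopes:
= (1/2)[1/179 - 1/347]
= 84/62113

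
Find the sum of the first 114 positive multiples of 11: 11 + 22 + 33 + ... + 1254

Factor out 11: = 11(1 + 2 + ... + 114) = 11 × n(n+1)/2
= 11 × 114×115/2
= 11 × 6555
= 72105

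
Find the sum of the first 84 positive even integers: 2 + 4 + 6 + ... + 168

Sum of first n even numbers = n(n+1)
= 84×85
= 7140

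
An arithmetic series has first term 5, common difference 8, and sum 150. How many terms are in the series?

Using S = n/2 × [2a + (n-1)d]
150 = n/2 × [2(5) + (n-1)(8)]
150 = n/2 × [10 + 8n - 8]
300 = n × [2 + 8n]
8n² + (2)n - 300 = 0
Discriminant: Δ = (2)² - 4(8)(-300) = 4 + 9600 = 9604
√Δ = 98
n = [-(2) + √Δ] / (2·8) = (-2 + 98) / 16 = 96 / 16 = 6
(The negative root is discarded since n must be a positive integer.)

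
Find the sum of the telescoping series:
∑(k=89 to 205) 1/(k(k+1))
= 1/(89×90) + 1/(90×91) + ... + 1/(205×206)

Partial fractions: 1/(k(k+1)) = 1/k - 1/(k+1)
The series telescopes:
= (1/89 - 1/90) + (1/90 - 1/91) + ... + (1/205 - 1/206)
= 1/89 - 1/206
= 117/18334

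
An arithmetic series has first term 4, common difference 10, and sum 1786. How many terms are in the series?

Using S = n/2 × [2a + (n-1)d]
1786 = n/2 × [2(4) + (n-1)(10)]
1786 = n/2 × [8 + 10n - 10]
3572 = n × [-2 + 10n]
10n² + (-2)n - 3572 = 0
Discriminant: Δ = (-2)² - 4(10)(-3572) = 4 + 142880 = 142884
√Δ = 378
n = [-(-2) + √Δ] / (2·10) = (2 + 378) / 20 = 380 / 20 = 19
(The negative root is discarded since n must be a positive integer.)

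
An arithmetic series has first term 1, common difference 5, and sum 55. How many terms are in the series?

Using S = n/2 × [2a + (n-1)d]
55 = n/2 × [2(1) + (n-1)(5)]
55 = n/2 × [2 + 5n - 5]
110 = n × [-3 + 5n]
5n² + (-3)n - 110 = 0
Discriminant: Δ = (-3)² - 4(5)(-110) = 9 + 2200 = 2209
√Δ = 47
n = [-(-3) + √Δ] / (2·5) = (3 + 47) / 10 = 50 / 10 = 5
(The negative root is discarded since n must be a positive integer.)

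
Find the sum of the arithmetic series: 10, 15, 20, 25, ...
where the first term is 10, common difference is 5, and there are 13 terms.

Sₙ = n/2 × (first + last)
Last term = a + (n-1)d = 10 + (13-1)×5 = 70
S_13 = 13/2 × (10 + 70)
S_13 = 13/2 × 80 = 520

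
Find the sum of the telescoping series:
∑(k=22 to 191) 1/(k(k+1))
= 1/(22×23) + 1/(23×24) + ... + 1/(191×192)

Partial fractions: 1/(k(k+1)) = 1/k - 1/(k+1)
The series telescopes:
= (1/22 - 1/23) + (1/23 - 1/24) + ... + (1/191 - 1/192)
= 1/22 - 1/192
= 85/2112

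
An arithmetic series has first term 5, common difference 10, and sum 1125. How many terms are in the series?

Using S = n/2 × [2a + (n-1)d]
1125 = n/2 × [2(5) + (n-1)(10)]
1125 = n/2 × [10 + 10n - 10]
2250 = n × [0 + 10n]
10n² + (0)n - 2250 = 0
Discriminant: Δ = (0)² - 4(10)(-2250) = 0 + 90000 = 90000
√Δ = 300
n = [-(0) + √Δ] / (2·10) = (0 + 300) / 20 = 300 / 20 = 15
(The negative root is discarded since n must be a positive integer.)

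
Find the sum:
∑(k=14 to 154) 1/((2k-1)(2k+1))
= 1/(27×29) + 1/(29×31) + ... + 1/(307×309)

Partial fractions: 1/((2k-1)(2k+1)) = (1/2)[1/(2k-1) - 1/(2k+1)]
The series telescopes:
= (1/2)[1/27 - 1/309]
= 47/2781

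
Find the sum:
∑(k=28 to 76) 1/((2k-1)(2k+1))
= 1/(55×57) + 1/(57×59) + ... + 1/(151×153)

Partial fractions: 1/((2k-1)(2k+1)) = (1/2)[1/(2k-1) - 1/(2k+1)]
The series telescopes:
= (1/2)[1/55 - 1/153]
= 49/8415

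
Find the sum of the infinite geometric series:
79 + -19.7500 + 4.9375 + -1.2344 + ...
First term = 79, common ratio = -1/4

For |r| < 1, S = a / (1 - r)
S = 79 / (1 - (-1/4))
S = 79 / (5/4)
S = 316/5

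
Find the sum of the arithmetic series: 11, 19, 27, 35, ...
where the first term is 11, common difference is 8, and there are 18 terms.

Sₙ = n/2 × (first + last)
Last term = a + (n-1)d = 11 + (18-1)×8 = 147
S_18 = 18/2 × (11 + 147)
S_18 = 18/2 × 158 = 1422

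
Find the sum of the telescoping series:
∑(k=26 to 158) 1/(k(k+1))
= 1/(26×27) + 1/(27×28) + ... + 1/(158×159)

Partial fractions: 1/(k(k+1)) = 1/k - 1/(k+1)
The series telescopes:
= (1/26 - 1/27) + (1/27 - 1/28) + ... + (1/158 - 1/159)
= 1/26 - 1/159
= 133/4134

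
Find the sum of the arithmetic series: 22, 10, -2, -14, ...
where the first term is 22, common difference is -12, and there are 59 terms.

Sₙ = n/2 × (first + last)
Last term = a + (n-1)d = 22 + (59-1)×(-12) = -674
S_59 = 59/2 × (22 + (-674))
S_59 = 59/2 × (-652) = -19234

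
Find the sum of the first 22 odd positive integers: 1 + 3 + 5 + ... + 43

Sum of first n odd numbers = n²
= 22²
= 484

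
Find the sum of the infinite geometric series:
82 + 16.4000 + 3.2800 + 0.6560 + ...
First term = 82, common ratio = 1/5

For |r| < 1, S = a / (1 - r)
S = 82 / (1 - (1/5))
S = 82 / (4/5)
S = 205/2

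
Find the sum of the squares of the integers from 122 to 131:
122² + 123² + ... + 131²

Use ∑_{k=1}^{n} k² = n(n+1)(2n+1)/6, then subtract the first 121 terms.
∑_{k=1}^{131} k² = 131×132×263/6 = 757966
∑_{k=1}^{121} k² = 121×122×243/6 = 597861
∑_{k=122}^{131} k² = 757966 - 597861 = 160105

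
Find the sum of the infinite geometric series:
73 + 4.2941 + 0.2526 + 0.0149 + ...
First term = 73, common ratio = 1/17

For |r| < 1, S = a / (1 - r)
S = 73 / (1 - (1/17))
S = 73 / (16/17)
S = 1241/16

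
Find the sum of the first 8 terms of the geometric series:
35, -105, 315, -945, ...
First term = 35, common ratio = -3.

Sₙ = a(1 - rⁿ) / (1 - r)
S_8 = 35(1 - (-3)^8) / (1 - (-3))
S_8 = 35(1 - 6561) / (4)
S_8 = -57400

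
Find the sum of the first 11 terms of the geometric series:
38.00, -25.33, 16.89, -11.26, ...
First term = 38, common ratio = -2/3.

Sₙ = a(1 - rⁿ) / (1 - r)
S_11 = 38(1 - (-2/3)^11) / (1 - (-2/3))
S_11 = 38(1 - (-2048/177147)) / (5/3)
S_11 = 1361882/59049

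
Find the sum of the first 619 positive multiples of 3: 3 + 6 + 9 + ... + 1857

Factor out 3: = 3(1 + 2 + ... + 619) = 3 × n(n+1)/2
= 3 × 619×620/2
= 3 × 191890
= 575670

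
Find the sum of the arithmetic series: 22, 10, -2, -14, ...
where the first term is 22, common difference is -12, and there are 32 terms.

Sₙ = n/2 × (first + last)
Last term = a + (n-1)d = 22 + (32-1)×(-12) = -350
S_32 = 32/2 × (22 + (-350))
S_32 = 32/2 × (-328) = -5248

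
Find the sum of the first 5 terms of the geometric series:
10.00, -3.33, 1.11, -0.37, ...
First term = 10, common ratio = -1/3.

Sₙ = a(1 - rⁿ) / (1 - r)
S_5 = 10(1 - (-1/3)^5) / (1 - (-1/3))
S_5 = 10(1 - (-1/243)) / (4/3)
S_5 = 610/81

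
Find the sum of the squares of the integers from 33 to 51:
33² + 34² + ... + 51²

Use ∑_{k=1}^{n} k² = n(n+1)(2n+1)/6, then subtract the first 32 terms.
∑_{k=1}^{51} k² = 51×52×103/6 = 45526
∑_{k=1}^{32} k² = 32×33×65/6 = 11440
∑_{k=33}^{51} k² = 45526 - 11440 = 34086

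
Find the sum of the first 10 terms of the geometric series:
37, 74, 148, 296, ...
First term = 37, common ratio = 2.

Sₙ = a(1 - rⁿ) / (1 - r)
S_10 = 37(1 - 2^10) / (1 - 2)
S_10 = 37(1 - 1024) / (-1)
S_10 = 37851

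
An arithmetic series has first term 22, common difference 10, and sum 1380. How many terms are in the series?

Using S = n/2 × [2a + (n-1)d]
1380 = n/2 × [2(22) + (n-1)(10)]
1380 = n/2 × [44 + 10n - 10]
2760 = n × [34 + 10n]
10n² + (34)n - 2760 = 0
Discriminant: Δ = (34)² - 4(10)(-2760) = 1156 + 110400 = 111556
√Δ = 334
n = [-(34) + √Δ] / (2·10) = (-34 + 334) / 20 = 300 / 20 = 15
(The negative root is discarded since n must be a positive integer.)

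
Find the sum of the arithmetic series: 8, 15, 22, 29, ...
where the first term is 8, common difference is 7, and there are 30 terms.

Sₙ = n/2 × (first + last)
Last term = a + (n-1)d = 8 + (30-1)×7 = 211
S_30 = 30/2 × (8 + 211)
S_30 = 30/2 × 219 = 3285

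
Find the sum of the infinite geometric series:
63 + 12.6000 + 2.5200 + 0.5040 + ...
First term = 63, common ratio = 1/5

For |r| < 1, S = a / (1 - r)
S = 63 / (1 - (1/5))
S = 63 / (4/5)
S = 315/4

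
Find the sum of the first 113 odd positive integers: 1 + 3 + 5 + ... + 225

Sum of first n odd numbers = n²
= 113²
= 12769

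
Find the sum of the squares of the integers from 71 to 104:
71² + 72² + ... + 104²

Use ∑_{k=1}^{n} k² = n(n+1)(2n+1)/6, then subtract the first 70 terms.
∑_{k=1}^{104} k² = 104×105×209/6 = 380380
∑_{k=1}^{70} k² = 70×71×141/6 = 116795
∑_{k=71}^{104} k² = 380380 - 116795 = 263585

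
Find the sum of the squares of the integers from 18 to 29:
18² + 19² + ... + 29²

Use ∑_{k=1}^{n} k² = n(n+1)(2n+1)/6, then subtract the first 17 terms.
∑_{k=1}^{29} k² = 29×30×59/6 = 8555
∑_{k=1}^{17} k² = 17×18×35/6 = 1785
∑_{k=18}^{29} k² = 8555 - 1785 = 6770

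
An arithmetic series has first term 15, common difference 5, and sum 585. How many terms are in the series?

Using S = n/2 × [2a + (n-1)d]
585 = n/2 × [2(15) + (n-1)(5)]
585 = n/2 × [30 + 5n - 5]
1170 = n × [25 + 5n]
5n² + (25)n - 1170 = 0
Discriminant: Δ = (25)² - 4(5)(-1170) = 625 + 23400 = 24025
√Δ = 155
n = [-(25) + √Δ] / (2·5) = (-25 + 155) / 10 = 130 / 10 = 13
(The negative root is discarded since n must be a positive integer.)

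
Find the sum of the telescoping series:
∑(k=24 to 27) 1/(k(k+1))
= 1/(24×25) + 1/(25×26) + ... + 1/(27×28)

Partial fractions: 1/(k(k+1)) = 1/k - 1/(k+1)
The series telescopes:
= (1/24 - 1/25) + (1/25 - 1/26) + ... + (1/27 - 1/28)
= 1/24 - 1/28
= 1/168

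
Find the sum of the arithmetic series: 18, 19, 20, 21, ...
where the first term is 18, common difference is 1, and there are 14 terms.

Sₙ = n/2 × (first + last)
Last term = a + (n-1)d = 18 + (14-1)×1 = 31
S_14 = 14/2 × (18 + 31)
S_14 = 14/2 × 49 = 343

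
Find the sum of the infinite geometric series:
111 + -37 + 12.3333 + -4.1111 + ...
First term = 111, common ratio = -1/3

For |r| < 1, S = a / (1 - r)
S = 111 / (1 - (-1/3))
S = 111 / (4/3)
S = 333/4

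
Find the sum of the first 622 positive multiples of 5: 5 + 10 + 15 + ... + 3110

Factor out 5: = 5(1 + 2 + ... + 622) = 5 × n(n+1)/2
= 5 × 622×623/2
= 5 × 193753
= 968765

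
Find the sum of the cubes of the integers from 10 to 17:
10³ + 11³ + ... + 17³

Use ∑_{k=1}^{n} k³ = [n(n+1)/2]², then subtract the first 9 terms.
∑_{k=1}^{17} k³ = [17×18/2]² = 153² = 23409
∑_{k=1}^{9} k³ = [9×10/2]² = 45² = 2025
∑_{k=10}^{17} k³ = 23409 - 2025 = 21384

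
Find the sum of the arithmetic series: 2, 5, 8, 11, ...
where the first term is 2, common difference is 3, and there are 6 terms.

Sₙ = n/2 × (first + last)
Last term = a + (n-1)d = 2 + (6-1)×3 = 17
S_6 = 6/2 × (2 + 17)
S_6 = 6/2 × 19 = 57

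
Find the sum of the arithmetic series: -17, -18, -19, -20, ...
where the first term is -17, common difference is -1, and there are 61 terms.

Sₙ = n/2 × (first + last)
Last term = a + (n-1)d = -17 + (61-1)×(-1) = -77
S_61 = 61/2 × (-17 + (-77))
S_61 = 61/2 × (-94) = -2867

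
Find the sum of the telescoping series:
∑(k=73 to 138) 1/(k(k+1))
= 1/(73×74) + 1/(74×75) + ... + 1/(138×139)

Partial fractions: 1/(k(k+1)) = 1/k - 1/(k+1)
The series telescopes:
= (1/73 - 1/74) + (1/74 - 1/75) + ... + (1/138 - 1/139)
= 1/73 - 1/139
= 66/10147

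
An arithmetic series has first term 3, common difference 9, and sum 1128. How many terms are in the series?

Using S = n/2 × [2a + (n-1)d]
1128 = n/2 × [2(3) + (n-1)(9)]
1128 = n/2 × [6 + 9n - 9]
2256 = n × [-3 + 9n]
9n² + (-3)n - 2256 = 0
Discriminant: Δ = (-3)² - 4(9)(-2256) = 9 + 81216 = 81225
√Δ = 285
n = [-(-3) + √Δ] / (2·9) = (3 + 285) / 18 = 288 / 18 = 16
(The negative root is discarded since n must be a positive integer.)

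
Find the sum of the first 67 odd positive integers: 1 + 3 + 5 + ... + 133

Sum of first n odd numbers = n²
= 67²
= 4489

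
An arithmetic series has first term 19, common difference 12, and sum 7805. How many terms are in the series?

Using S = n/2 × [2a + (n-1)d]
7805 = n/2 × [2(19) + (n-1)(12)]
7805 = n/2 × [38 + 12n - 12]
15610 = n × [26 + 12n]
12n² + (26)n - 15610 = 0
Discriminant: Δ = (26)² - 4(12)(-15610) = 676 + 749280 = 749956
√Δ = 866
n = [-(26) + √Δ] / (2·12) = (-26 + 866) / 24 = 840 / 24 = 35
(The negative root is discarded since n must be a positive integer.)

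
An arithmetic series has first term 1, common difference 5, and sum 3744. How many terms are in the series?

Using S = n/2 × [2a + (n-1)d]
3744 = n/2 × [2(1) + (n-1)(5)]
3744 = n/2 × [2 + 5n - 5]
7488 = n × [-3 + 5n]
5n² + (-3)n - 7488 = 0
Discriminant: Δ = (-3)² - 4(5)(-7488) = 9 + 149760 = 149769
√Δ = 387
n = [-(-3) + √Δ] / (2·5) = (3 + 387) / 10 = 390 / 10 = 39
(The negative root is discarded since n must be a positive integer.)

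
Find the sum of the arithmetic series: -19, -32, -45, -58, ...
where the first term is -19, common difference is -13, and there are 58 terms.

Sₙ = n/2 × (first + last)
Last term = a + (n-1)d = -19 + (58-1)×(-13) = -760
S_58 = 58/2 × (-19 + (-760))
S_58 = 58/2 × (-779) = -22591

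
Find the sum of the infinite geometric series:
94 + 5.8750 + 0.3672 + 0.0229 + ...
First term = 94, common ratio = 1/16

For |r| < 1, S = a / (1 - r)
S = 94 / (1 - (1/16))
S = 94 / (15/16)
S = 1504/15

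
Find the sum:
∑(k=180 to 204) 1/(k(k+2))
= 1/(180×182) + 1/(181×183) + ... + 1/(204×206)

Partial fractions: 1/(k(k+2)) = (1/2)[1/k - 1/(k+2)]
Telescoping leaves the first two and last two terms:
= (1/2)[1/180 + 1/181 - 1/205 - 1/206]
= 37093/55034136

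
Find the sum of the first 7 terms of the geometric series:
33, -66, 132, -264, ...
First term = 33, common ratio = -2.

Sₙ = a(1 - rⁿ) / (1 - r)
S_7 = 33(1 - (-2)^7) / (1 - (-2))
S_7 = 33(1 - (-128)) / (3)
S_7 = 1419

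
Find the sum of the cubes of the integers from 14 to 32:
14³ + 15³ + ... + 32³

Use ∑_{k=1}^{n} k³ = [n(n+1)/2]², then subtract the first 13 terms.
∑_{k=1}^{32} k³ = [32×33/2]² = 528² = 278784
∑_{k=1}^{13} k³ = [13×14/2]² = 91² = 8281
∑_{k=14}^{32} k³ = 278784 - 8281 = 270503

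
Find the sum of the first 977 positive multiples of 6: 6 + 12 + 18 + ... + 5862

Factor out 6: = 6(1 + 2 + ... + 977) = 6 × n(n+1)/2
= 6 × 977×978/2
= 6 × 477753
= 2866518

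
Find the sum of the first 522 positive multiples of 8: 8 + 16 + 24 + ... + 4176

Factor out 8: = 8(1 + 2 + ... + 522) = 8 × n(n+1)/2
= 8 × 522×523/2
= 8 × 136503
= 1092024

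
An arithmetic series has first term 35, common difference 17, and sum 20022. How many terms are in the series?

Using S = n/2 × [2a + (n-1)d]
20022 = n/2 × [2(35) + (n-1)(17)]
20022 = n/2 × [70 + 17n - 17]
40044 = n × [53 + 17n]
17n² + (53)n - 40044 = 0
Discriminant: Δ = (53)² - 4(17)(-40044) = 2809 + 2722992 = 2725801
√Δ = 1651
n = [-(53) + √Δ] / (2·17) = (-53 + 1651) / 34 = 1598 / 34 = 47
(The negative root is discarded since n must be a positive integer.)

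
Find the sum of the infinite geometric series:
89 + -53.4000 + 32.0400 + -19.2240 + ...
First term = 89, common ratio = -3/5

For |r| < 1, S = a / (1 - r)
S = 89 / (1 - (-3/5))
S = 89 / (8/5)
S = 445/8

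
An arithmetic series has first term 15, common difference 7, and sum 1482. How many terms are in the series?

Using S = n/2 × [2a + (n-1)d]
1482 = n/2 × [2(15) + (n-1)(7)]
1482 = n/2 × [30 + 7n - 7]
2964 = n × [23 + 7n]
7n² + (23)n - 2964 = 0
Discriminant: Δ = (23)² - 4(7)(-2964) = 529 + 82992 = 83521
√Δ = 289
n = [-(23) + √Δ] / (2·7) = (-23 + 289) / 14 = 266 / 14 = 19
(The negative root is discarded since n must be a positive integer.)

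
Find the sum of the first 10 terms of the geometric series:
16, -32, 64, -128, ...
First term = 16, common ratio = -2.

Sₙ = a(1 - rⁿ) / (1 - r)
S_10 = 16(1 - (-2)^10) / (1 - (-2))
S_10 = 16(1 - 1024) / (3)
S_10 = -5456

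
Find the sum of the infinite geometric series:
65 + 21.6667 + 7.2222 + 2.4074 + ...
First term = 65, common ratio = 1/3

For |r| < 1, S = a / (1 - r)
S = 65 / (1 - (1/3))
S = 65 / (2/3)
S = 195/2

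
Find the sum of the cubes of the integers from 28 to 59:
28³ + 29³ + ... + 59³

Use ∑_{k=1}^{n} k³ = [n(n+1)/2]², then subtract the first 27 terms.
∑_{k=1}^{59} k³ = [59×60/2]² = 1770² = 3132900
∑_{k=1}^{27} k³ = [27×28/2]² = 378² = 142884
∑_{k=28}^{59} k³ = 3132900 - 142884 = 2990016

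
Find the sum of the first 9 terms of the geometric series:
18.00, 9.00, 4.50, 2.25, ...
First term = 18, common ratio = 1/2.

Sₙ = a(1 - rⁿ) / (1 - r)
S_9 = 18(1 - (1/2)^9) / (1 - (1/2))
S_9 = 18(1 - (1/512)) / (1/2)
S_9 = 4599/128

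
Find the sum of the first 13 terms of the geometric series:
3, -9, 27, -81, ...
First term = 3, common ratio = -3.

Sₙ = a(1 - rⁿ) / (1 - r)
S_13 = 3(1 - (-3)^13) / (1 - (-3))
S_13 = 3(1 - (-1594323)) / (4)
S_13 = 1195743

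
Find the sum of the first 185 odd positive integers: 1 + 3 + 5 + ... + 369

Sum of first n odd numbers = n²
= 185²
= 34225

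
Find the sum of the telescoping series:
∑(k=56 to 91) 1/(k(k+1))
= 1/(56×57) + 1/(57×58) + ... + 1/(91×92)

Partial fractions: 1/(k(k+1)) = 1/k - 1/(k+1)
The series telescopes:
= (1/56 - 1/57) + (1/57 - 1/58) + ... + (1/91 - 1/92)
= 1/56 - 1/92
= 9/1288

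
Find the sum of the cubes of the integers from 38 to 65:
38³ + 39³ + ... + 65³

Use ∑_{k=1}^{n} k³ = [n(n+1)/2]², then subtract the first 37 terms.
∑_{k=1}^{65} k³ = [65×66/2]² = 2145² = 4601025
∑_{k=1}^{37} k³ = [37×38/2]² = 703² = 494209
∑_{k=38}^{65} k³ = 4601025 - 494209 = 4106816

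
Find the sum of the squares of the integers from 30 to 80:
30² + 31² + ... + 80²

Use ∑_{k=1}^{n} k² = n(n+1)(2n+1)/6, then subtract the first 29 terms.
∑_{k=1}^{80} k² = 80×81×161/6 = 173880
∑_{k=1}^{29} k² = 29×30×59/6 = 8555
∑_{k=30}^{80} k² = 173880 - 8555 = 165325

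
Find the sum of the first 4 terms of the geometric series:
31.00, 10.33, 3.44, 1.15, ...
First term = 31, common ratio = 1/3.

Sₙ = a(1 - rⁿ) / (1 - r)
S_4 = 31(1 - (1/3)^4) / (1 - (1/3))
S_4 = 31(1 - (1/81)) / (2/3)
S_4 = 1240/27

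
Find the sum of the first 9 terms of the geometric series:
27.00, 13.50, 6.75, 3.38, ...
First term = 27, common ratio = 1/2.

Sₙ = a(1 - rⁿ) / (1 - r)
S_9 = 27(1 - (1/2)^9) / (1 - (1/2))
S_9 = 27(1 - (1/512)) / (1/2)
S_9 = 13797/256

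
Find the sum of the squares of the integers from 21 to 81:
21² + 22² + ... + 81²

Use ∑_{k=1}^{n} k² = n(n+1)(2n+1)/6, then subtract the first 20 terms.
∑_{k=1}^{81} k² = 81×82×163/6 = 180441
∑_{k=1}^{20} k² = 20×21×41/6 = 2870
∑_{k=21}^{81} k² = 180441 - 2870 = 177571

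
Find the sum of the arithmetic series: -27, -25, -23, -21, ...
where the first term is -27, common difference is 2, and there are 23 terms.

Sₙ = n/2 × (first + last)
Last term = a + (n-1)d = -27 + (23-1)×2 = 17
S_23 = 23/2 × (-27 + 17)
S_23 = 23/2 × (-10) = -115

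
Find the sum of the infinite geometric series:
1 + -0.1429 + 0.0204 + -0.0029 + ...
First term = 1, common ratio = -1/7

For |r| < 1, S = a / (1 - r)
S = 1 / (1 - (-1/7))
S = 1 / (8/7)
S = 7/8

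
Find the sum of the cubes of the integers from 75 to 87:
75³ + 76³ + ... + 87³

Use ∑_{k=1}^{n} k³ = [n(n+1)/2]², then subtract the first 74 terms.
∑_{k=1}^{87} k³ = [87×88/2]² = 3828² = 14653584
∑_{k=1}^{74} k³ = [74×75/2]² = 2775² = 7700625
∑_{k=75}^{87} k³ = 14653584 - 7700625 = 6952959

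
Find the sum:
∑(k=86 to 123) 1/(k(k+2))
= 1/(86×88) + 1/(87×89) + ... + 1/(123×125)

Partial fractions: 1/(k(k+2)) = (1/2)[1/k - 1/(k+2)]
Telescoping leaves the first two and last two terms:
= (1/2)[1/86 + 1/87 - 1/124 - 1/125]
= 409241/115971000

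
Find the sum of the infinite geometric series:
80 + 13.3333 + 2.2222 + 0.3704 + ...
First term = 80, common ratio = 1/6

For |r| < 1, S = a / (1 - r)
S = 80 / (1 - (1/6))
S = 80 / (5/6)
S = 96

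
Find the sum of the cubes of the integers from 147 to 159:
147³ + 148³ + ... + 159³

Use ∑_{k=1}^{n} k³ = [n(n+1)/2]², then subtract the first 146 terms.
∑_{k=1}^{159} k³ = [159×160/2]² = 12720² = 161798400
∑_{k=1}^{146} k³ = [146×147/2]² = 10731² = 115154361
∑_{k=147}^{159} k³ = 161798400 - 115154361 = 46644039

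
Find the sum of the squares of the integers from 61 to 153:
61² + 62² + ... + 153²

Use ∑_{k=1}^{n} k² = n(n+1)(2n+1)/6, then subtract the first 60 terms.
∑_{k=1}^{153} k² = 153×154×307/6 = 1205589
∑_{k=1}^{60} k² = 60×61×121/6 = 73810
∑_{k=61}^{153} k² = 1205589 - 73810 = 1131779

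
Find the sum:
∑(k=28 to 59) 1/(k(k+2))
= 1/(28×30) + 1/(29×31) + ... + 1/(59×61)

Partial fractions: 1/(k(k+2)) = (1/2)[1/k - 1/(k+2)]
Telescoping leaves the first two and last two terms:
= (1/2)[1/28 + 1/29 - 1/60 - 1/61]
= 3449/185745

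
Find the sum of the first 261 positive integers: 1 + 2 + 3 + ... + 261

Formula: ∑k = n(n+1)/2
= 261×262/2
= 68382/2
= 34191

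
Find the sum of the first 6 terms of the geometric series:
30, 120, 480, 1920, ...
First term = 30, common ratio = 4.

Sₙ = a(1 - rⁿ) / (1 - r)
S_6 = 30(1 - 4^6) / (1 - 4)
S_6 = 30(1 - 4096) / (-3)
S_6 = 40950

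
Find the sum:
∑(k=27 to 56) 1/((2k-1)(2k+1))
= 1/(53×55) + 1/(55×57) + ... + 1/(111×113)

Partial fractions: 1/((2k-1)(2k+1)) = (1/2)[1/(2k-1) - 1/(2k+1)]
The series telescopes:
= (1/2)[1/53 - 1/113]
= 30/5989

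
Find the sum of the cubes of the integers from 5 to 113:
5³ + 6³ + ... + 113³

Use ∑_{k=1}^{n} k³ = [n(n+1)/2]², then subtract the first 4 terms.
∑_{k=1}^{113} k³ = [113×114/2]² = 6441² = 41486481
∑_{k=1}^{4} k³ = [4×5/2]² = 10² = 100
∑_{k=5}^{113} k³ = 41486481 - 100 = 41486381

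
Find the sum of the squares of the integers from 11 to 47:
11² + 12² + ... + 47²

Use ∑_{k=1}^{n} k² = n(n+1)(2n+1)/6, then subtract the first 10 terms.
∑_{k=1}^{47} k² = 47×48×95/6 = 35720
∑_{k=1}^{10} k² = 10×11×21/6 = 385
∑_{k=11}^{47} k² = 35720 - 385 = 35335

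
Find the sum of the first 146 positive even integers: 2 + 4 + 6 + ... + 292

Sum of first n even numbers = n(n+1)
= 146×147
= 21462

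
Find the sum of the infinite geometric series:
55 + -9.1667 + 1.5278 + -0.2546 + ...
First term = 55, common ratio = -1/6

For |r| < 1, S = a / (1 - r)
S = 55 / (1 - (-1/6))
S = 55 / (7/6)
S = 330/7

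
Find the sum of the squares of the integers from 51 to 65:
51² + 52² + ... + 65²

Use ∑_{k=1}^{n} k² = n(n+1)(2n+1)/6, then subtract the first 50 terms.
∑_{k=1}^{65} k² = 65×66×131/6 = 93665
∑_{k=1}^{50} k² = 50×51×101/6 = 42925
∑_{k=51}^{65} k² = 93665 - 42925 = 50740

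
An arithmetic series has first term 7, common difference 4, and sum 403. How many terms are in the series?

Using S = n/2 × [2a + (n-1)d]
403 = n/2 × [2(7) + (n-1)(4)]
403 = n/2 × [14 + 4n - 4]
806 = n × [10 + 4n]
4n² + (10)n - 806 = 0
Discriminant: Δ = (10)² - 4(4)(-806) = 100 + 12896 = 12996
√Δ = 114
n = [-(10) + √Δ] / (2·4) = (-10 + 114) / 8 = 104 / 8 = 13
(The negative root is discarded since n must be a positive integer.)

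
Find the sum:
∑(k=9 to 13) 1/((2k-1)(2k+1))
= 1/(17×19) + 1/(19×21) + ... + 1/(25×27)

Partial fractions: 1/((2k-1)(2k+1)) = (1/2)[1/(2k-1) - 1/(2k+1)]
The series telescopes:
= (1/2)[1/17 - 1/27]
= 5/459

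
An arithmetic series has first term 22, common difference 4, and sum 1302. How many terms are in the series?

Using S = n/2 × [2a + (n-1)d]
1302 = n/2 × [2(22) + (n-1)(4)]
1302 = n/2 × [44 + 4n - 4]
2604 = n × [40 + 4n]
4n² + (40)n - 2604 = 0
Discriminant: Δ = (40)² - 4(4)(-2604) = 1600 + 41664 = 43264
√Δ = 208
n = [-(40) + √Δ] / (2·4) = (-40 + 208) / 8 = 168 / 8 = 21
(The negative root is discarded since n must be a positive integer.)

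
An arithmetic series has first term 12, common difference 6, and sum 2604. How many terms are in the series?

Using S = n/2 × [2a + (n-1)d]
2604 = n/2 × [2(12) + (n-1)(6)]
2604 = n/2 × [24 + 6n - 6]
5208 = n × [18 + 6n]
6n² + (18)n - 5208 = 0
Discriminant: Δ = (18)² - 4(6)(-5208) = 324 + 124992 = 125316
√Δ = 354
n = [-(18) + √Δ] / (2·6) = (-18 + 354) / 12 = 336 / 12 = 28
(The negative root is discarded since n must be a positive integer.)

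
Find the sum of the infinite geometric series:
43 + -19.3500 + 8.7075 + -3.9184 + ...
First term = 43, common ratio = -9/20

For |r| < 1, S = a / (1 - r)
S = 43 / (1 - (-9/20))
S = 43 / (29/20)
S = 860/29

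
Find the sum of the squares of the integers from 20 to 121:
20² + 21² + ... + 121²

Use ∑_{k=1}^{n} k² = n(n+1)(2n+1)/6, then subtract the first 19 terms.
∑_{k=1}^{121} k² = 121×122×243/6 = 597861
∑_{k=1}^{19} k² = 19×20×39/6 = 2470
∑_{k=20}^{121} k² = 597861 - 2470 = 595391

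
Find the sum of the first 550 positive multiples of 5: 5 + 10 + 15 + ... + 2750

Factor out 5: = 5(1 + 2 + ... + 550) = 5 × n(n+1)/2
= 5 × 550×551/2
= 5 × 151525
= 757625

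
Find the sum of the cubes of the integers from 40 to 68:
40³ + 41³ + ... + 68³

Use ∑_{k=1}^{n} k³ = [n(n+1)/2]², then subtract the first 39 terms.
∑_{k=1}^{68} k³ = [68×69/2]² = 2346² = 5503716
∑_{k=1}^{39} k³ = [39×40/2]² = 780² = 608400
∑_{k=40}^{68} k³ = 5503716 - 608400 = 4895316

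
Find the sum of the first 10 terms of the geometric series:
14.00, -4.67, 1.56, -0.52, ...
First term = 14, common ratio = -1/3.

Sₙ = a(1 - rⁿ) / (1 - r)
S_10 = 14(1 - (-1/3)^10) / (1 - (-1/3))
S_10 = 14(1 - (1/59049)) / (4/3)
S_10 = 206668/19683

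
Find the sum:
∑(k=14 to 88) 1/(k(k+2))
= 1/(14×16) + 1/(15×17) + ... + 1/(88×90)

Partial fractions: 1/(k(k+2)) = (1/2)[1/k - 1/(k+2)]
Telescoping leaves the first two and last two terms:
= (1/2)[1/14 + 1/15 - 1/89 - 1/90]
= 649/11214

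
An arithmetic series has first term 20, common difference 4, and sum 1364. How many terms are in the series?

Using S = n/2 × [2a + (n-1)d]
1364 = n/2 × [2(20) + (n-1)(4)]
1364 = n/2 × [40 + 4n - 4]
2728 = n × [36 + 4n]
4n² + (36)n - 2728 = 0
Discriminant: Δ = (36)² - 4(4)(-2728) = 1296 + 43648 = 44944
√Δ = 212
n = [-(36) + √Δ] / (2·4) = (-36 + 212) / 8 = 176 / 8 = 22
(The negative root is discarded since n must be a positive integer.)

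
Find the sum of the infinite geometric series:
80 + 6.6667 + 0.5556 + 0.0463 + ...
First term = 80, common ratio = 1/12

For |r| < 1, S = a / (1 - r)
S = 80 / (1 - (1/12))
S = 80 / (11/12)
S = 960/11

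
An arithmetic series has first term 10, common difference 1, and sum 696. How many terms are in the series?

Using S = n/2 × [2a + (n-1)d]
696 = n/2 × [2(10) + (n-1)(1)]
696 = n/2 × [20 + 1n - 1]
1392 = n × [19 + 1n]
1n² + (19)n - 1392 = 0
Discriminant: Δ = (19)² - 4(1)(-1392) = 361 + 5568 = 5929
√Δ = 77
n = [-(19) + √Δ] / (2·1) = (-19 + 77) / 2 = 58 / 2 = 29
(The negative root is discarded since n must be a positive integer.)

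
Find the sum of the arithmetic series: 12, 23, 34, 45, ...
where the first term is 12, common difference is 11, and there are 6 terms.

Sₙ = n/2 × (first + last)
Last term = a + (n-1)d = 12 + (6-1)×11 = 67
S_6 = 6/2 × (12 + 67)
S_6 = 6/2 × 79 = 237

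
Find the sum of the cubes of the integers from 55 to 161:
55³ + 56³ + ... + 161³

Use ∑_{k=1}^{n} k³ = [n(n+1)/2]², then subtract the first 54 terms.
∑_{k=1}^{161} k³ = [161×162/2]² = 13041² = 170067681
∑_{k=1}^{54} k³ = [54×55/2]² = 1485² = 2205225
∑_{k=55}^{161} k³ = 170067681 - 2205225 = 167862456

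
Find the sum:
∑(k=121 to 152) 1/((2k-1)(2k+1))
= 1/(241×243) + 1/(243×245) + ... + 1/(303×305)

Partial fractions: 1/((2k-1)(2k+1)) = (1/2)[1/(2k-1) - 1/(2k+1)]
The series telescopes:
= (1/2)[1/241 - 1/305]
= 32/73505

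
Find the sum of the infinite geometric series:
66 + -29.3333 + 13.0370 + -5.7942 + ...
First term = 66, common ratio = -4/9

For |r| < 1, S = a / (1 - r)
S = 66 / (1 - (-4/9))
S = 66 / (13/9)
S = 594/13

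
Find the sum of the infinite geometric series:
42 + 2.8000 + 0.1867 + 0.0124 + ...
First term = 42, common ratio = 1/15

For |r| < 1, S = a / (1 - r)
S = 42 / (1 - (1/15))
S = 42 / (14/15)
S = 45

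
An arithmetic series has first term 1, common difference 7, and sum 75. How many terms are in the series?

Using S = n/2 × [2a + (n-1)d]
75 = n/2 × [2(1) + (n-1)(7)]
75 = n/2 × [2 + 7n - 7]
150 = n × [-5 + 7n]
7n² + (-5)n - 150 = 0
Discriminant: Δ = (-5)² - 4(7)(-150) = 25 + 4200 = 4225
√Δ = 65
n = [-(-5) + √Δ] / (2·7) = (5 + 65) / 14 = 70 / 14 = 5
(The negative root is discarded since n must be a positive integer.)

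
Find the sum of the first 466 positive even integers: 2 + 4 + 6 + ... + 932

Sum of first n even numbers = n(n+1)
= 466×467
= 217622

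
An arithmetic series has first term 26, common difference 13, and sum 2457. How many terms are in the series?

Using S = n/2 × [2a + (n-1)d]
2457 = n/2 × [2(26) + (n-1)(13)]
2457 = n/2 × [52 + 13n - 13]
4914 = n × [39 + 13n]
13n² + (39)n - 4914 = 0
Discriminant: Δ = (39)² - 4(13)(-4914) = 1521 + 255528 = 257049
√Δ = 507
n = [-(39) + √Δ] / (2·13) = (-39 + 507) / 26 = 468 / 26 = 18
(The negative root is discarded since n must be a positive integer.)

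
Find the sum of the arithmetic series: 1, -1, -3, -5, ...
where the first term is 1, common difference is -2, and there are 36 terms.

Sₙ = n/2 × (first + last)
Last term = a + (n-1)d = 1 + (36-1)×(-2) = -69
S_36 = 36/2 × (1 + (-69))
S_36 = 36/2 × (-68) = -1224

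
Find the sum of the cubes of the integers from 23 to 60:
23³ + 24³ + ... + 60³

Use ∑_{k=1}^{n} k³ = [n(n+1)/2]², then subtract the first 22 terms.
∑_{k=1}^{60} k³ = [60×61/2]² = 1830² = 3348900
∑_{k=1}^{22} k³ = [22×23/2]² = 253² = 64009
∑_{k=23}^{60} k³ = 3348900 - 64009 = 3284891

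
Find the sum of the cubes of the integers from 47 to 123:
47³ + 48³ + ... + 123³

Use ∑_{k=1}^{n} k³ = [n(n+1)/2]², then subtract the first 46 terms.
∑_{k=1}^{123} k³ = [123×124/2]² = 7626² = 58155876
∑_{k=1}^{46} k³ = [46×47/2]² = 1081² = 1168561
∑_{k=47}^{123} k³ = 58155876 - 1168561 = 56987315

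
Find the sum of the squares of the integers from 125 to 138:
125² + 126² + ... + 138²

Use ∑_{k=1}^{n} k² = n(n+1)(2n+1)/6, then subtract the first 124 terms.
∑_{k=1}^{138} k² = 138×139×277/6 = 885569
∑_{k=1}^{124} k² = 124×125×249/6 = 643250
∑_{k=125}^{138} k² = 885569 - 643250 = 242319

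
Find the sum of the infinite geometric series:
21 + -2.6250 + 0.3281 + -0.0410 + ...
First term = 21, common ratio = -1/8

For |r| < 1, S = a / (1 - r)
S = 21 / (1 - (-1/8))
S = 21 / (9/8)
S = 56/3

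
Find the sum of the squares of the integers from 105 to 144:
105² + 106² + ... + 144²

Use ∑_{k=1}^{n} k² = n(n+1)(2n+1)/6, then subtract the first 104 terms.
∑_{k=1}^{144} k² = 144×145×289/6 = 1005720
∑_{k=1}^{104} k² = 104×105×209/6 = 380380
∑_{k=105}^{144} k² = 1005720 - 380380 = 625340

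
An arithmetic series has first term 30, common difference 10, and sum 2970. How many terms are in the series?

Using S = n/2 × [2a + (n-1)d]
2970 = n/2 × [2(30) + (n-1)(10)]
2970 = n/2 × [60 + 10n - 10]
5940 = n × [50 + 10n]
10n² + (50)n - 5940 = 0
Discriminant: Δ = (50)² - 4(10)(-5940) = 2500 + 237600 = 240100
√Δ = 490
n = [-(50) + √Δ] / (2·10) = (-50 + 490) / 20 = 440 / 20 = 22
(The negative root is discarded since n must be a positive integer.)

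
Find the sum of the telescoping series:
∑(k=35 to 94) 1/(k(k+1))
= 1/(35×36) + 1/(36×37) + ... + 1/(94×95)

Partial fractions: 1/(k(k+1)) = 1/k - 1/(k+1)
The series telescopes:
= (1/35 - 1/36) + (1/36 - 1/37) + ... + (1/94 - 1/95)
= 1/35 - 1/95
= 12/665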